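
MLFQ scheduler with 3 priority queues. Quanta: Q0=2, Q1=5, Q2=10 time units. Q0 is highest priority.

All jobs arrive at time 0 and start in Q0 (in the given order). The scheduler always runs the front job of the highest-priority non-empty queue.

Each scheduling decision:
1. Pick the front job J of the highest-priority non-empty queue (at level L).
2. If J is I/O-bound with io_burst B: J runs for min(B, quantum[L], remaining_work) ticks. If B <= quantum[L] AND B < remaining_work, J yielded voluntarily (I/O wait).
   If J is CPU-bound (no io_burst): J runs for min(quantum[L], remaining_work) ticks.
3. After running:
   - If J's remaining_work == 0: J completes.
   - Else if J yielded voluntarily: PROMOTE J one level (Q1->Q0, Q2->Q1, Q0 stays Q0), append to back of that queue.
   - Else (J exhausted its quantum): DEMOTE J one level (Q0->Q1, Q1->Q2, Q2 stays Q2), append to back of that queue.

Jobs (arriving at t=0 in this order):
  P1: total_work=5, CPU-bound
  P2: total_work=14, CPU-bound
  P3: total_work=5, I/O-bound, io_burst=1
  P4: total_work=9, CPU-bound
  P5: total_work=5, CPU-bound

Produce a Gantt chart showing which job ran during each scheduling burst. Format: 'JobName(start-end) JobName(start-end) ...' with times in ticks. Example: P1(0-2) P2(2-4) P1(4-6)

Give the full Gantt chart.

Answer: P1(0-2) P2(2-4) P3(4-5) P4(5-7) P5(7-9) P3(9-10) P3(10-11) P3(11-12) P3(12-13) P1(13-16) P2(16-21) P4(21-26) P5(26-29) P2(29-36) P4(36-38)

Derivation:
t=0-2: P1@Q0 runs 2, rem=3, quantum used, demote→Q1. Q0=[P2,P3,P4,P5] Q1=[P1] Q2=[]
t=2-4: P2@Q0 runs 2, rem=12, quantum used, demote→Q1. Q0=[P3,P4,P5] Q1=[P1,P2] Q2=[]
t=4-5: P3@Q0 runs 1, rem=4, I/O yield, promote→Q0. Q0=[P4,P5,P3] Q1=[P1,P2] Q2=[]
t=5-7: P4@Q0 runs 2, rem=7, quantum used, demote→Q1. Q0=[P5,P3] Q1=[P1,P2,P4] Q2=[]
t=7-9: P5@Q0 runs 2, rem=3, quantum used, demote→Q1. Q0=[P3] Q1=[P1,P2,P4,P5] Q2=[]
t=9-10: P3@Q0 runs 1, rem=3, I/O yield, promote→Q0. Q0=[P3] Q1=[P1,P2,P4,P5] Q2=[]
t=10-11: P3@Q0 runs 1, rem=2, I/O yield, promote→Q0. Q0=[P3] Q1=[P1,P2,P4,P5] Q2=[]
t=11-12: P3@Q0 runs 1, rem=1, I/O yield, promote→Q0. Q0=[P3] Q1=[P1,P2,P4,P5] Q2=[]
t=12-13: P3@Q0 runs 1, rem=0, completes. Q0=[] Q1=[P1,P2,P4,P5] Q2=[]
t=13-16: P1@Q1 runs 3, rem=0, completes. Q0=[] Q1=[P2,P4,P5] Q2=[]
t=16-21: P2@Q1 runs 5, rem=7, quantum used, demote→Q2. Q0=[] Q1=[P4,P5] Q2=[P2]
t=21-26: P4@Q1 runs 5, rem=2, quantum used, demote→Q2. Q0=[] Q1=[P5] Q2=[P2,P4]
t=26-29: P5@Q1 runs 3, rem=0, completes. Q0=[] Q1=[] Q2=[P2,P4]
t=29-36: P2@Q2 runs 7, rem=0, completes. Q0=[] Q1=[] Q2=[P4]
t=36-38: P4@Q2 runs 2, rem=0, completes. Q0=[] Q1=[] Q2=[]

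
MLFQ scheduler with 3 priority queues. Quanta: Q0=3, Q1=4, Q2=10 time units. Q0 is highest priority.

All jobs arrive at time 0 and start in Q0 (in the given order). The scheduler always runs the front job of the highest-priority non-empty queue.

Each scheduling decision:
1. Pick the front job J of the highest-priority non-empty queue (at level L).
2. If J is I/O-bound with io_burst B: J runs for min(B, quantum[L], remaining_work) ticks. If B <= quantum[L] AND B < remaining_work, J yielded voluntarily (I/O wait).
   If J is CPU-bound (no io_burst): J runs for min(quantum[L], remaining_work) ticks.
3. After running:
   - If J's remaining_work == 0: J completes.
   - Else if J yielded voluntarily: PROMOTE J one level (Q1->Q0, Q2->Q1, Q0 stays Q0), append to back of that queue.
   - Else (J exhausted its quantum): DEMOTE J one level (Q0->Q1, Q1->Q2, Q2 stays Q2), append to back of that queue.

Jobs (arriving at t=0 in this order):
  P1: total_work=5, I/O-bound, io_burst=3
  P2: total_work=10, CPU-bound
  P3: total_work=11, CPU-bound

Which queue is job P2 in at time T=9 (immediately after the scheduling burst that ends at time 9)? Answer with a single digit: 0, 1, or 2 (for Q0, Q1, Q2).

t=0-3: P1@Q0 runs 3, rem=2, I/O yield, promote→Q0. Q0=[P2,P3,P1] Q1=[] Q2=[]
t=3-6: P2@Q0 runs 3, rem=7, quantum used, demote→Q1. Q0=[P3,P1] Q1=[P2] Q2=[]
t=6-9: P3@Q0 runs 3, rem=8, quantum used, demote→Q1. Q0=[P1] Q1=[P2,P3] Q2=[]
t=9-11: P1@Q0 runs 2, rem=0, completes. Q0=[] Q1=[P2,P3] Q2=[]
t=11-15: P2@Q1 runs 4, rem=3, quantum used, demote→Q2. Q0=[] Q1=[P3] Q2=[P2]
t=15-19: P3@Q1 runs 4, rem=4, quantum used, demote→Q2. Q0=[] Q1=[] Q2=[P2,P3]
t=19-22: P2@Q2 runs 3, rem=0, completes. Q0=[] Q1=[] Q2=[P3]
t=22-26: P3@Q2 runs 4, rem=0, completes. Q0=[] Q1=[] Q2=[]

Answer: 1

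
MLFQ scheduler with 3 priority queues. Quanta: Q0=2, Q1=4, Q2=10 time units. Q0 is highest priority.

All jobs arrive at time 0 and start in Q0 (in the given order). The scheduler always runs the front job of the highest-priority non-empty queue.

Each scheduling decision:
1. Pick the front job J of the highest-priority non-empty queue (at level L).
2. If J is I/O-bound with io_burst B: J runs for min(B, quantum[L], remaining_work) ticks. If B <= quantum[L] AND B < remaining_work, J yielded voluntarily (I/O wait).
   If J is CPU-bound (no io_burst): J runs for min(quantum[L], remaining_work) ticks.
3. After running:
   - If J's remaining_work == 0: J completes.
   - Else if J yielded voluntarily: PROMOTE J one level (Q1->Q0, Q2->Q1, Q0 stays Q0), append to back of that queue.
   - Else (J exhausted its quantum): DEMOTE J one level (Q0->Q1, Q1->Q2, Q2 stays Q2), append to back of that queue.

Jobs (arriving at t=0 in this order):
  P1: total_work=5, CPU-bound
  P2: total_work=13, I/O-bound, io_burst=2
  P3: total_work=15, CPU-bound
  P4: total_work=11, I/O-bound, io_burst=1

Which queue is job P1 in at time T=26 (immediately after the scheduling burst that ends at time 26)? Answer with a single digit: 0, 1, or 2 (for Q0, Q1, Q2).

Answer: 1

Derivation:
t=0-2: P1@Q0 runs 2, rem=3, quantum used, demote→Q1. Q0=[P2,P3,P4] Q1=[P1] Q2=[]
t=2-4: P2@Q0 runs 2, rem=11, I/O yield, promote→Q0. Q0=[P3,P4,P2] Q1=[P1] Q2=[]
t=4-6: P3@Q0 runs 2, rem=13, quantum used, demote→Q1. Q0=[P4,P2] Q1=[P1,P3] Q2=[]
t=6-7: P4@Q0 runs 1, rem=10, I/O yield, promote→Q0. Q0=[P2,P4] Q1=[P1,P3] Q2=[]
t=7-9: P2@Q0 runs 2, rem=9, I/O yield, promote→Q0. Q0=[P4,P2] Q1=[P1,P3] Q2=[]
t=9-10: P4@Q0 runs 1, rem=9, I/O yield, promote→Q0. Q0=[P2,P4] Q1=[P1,P3] Q2=[]
t=10-12: P2@Q0 runs 2, rem=7, I/O yield, promote→Q0. Q0=[P4,P2] Q1=[P1,P3] Q2=[]
t=12-13: P4@Q0 runs 1, rem=8, I/O yield, promote→Q0. Q0=[P2,P4] Q1=[P1,P3] Q2=[]
t=13-15: P2@Q0 runs 2, rem=5, I/O yield, promote→Q0. Q0=[P4,P2] Q1=[P1,P3] Q2=[]
t=15-16: P4@Q0 runs 1, rem=7, I/O yield, promote→Q0. Q0=[P2,P4] Q1=[P1,P3] Q2=[]
t=16-18: P2@Q0 runs 2, rem=3, I/O yield, promote→Q0. Q0=[P4,P2] Q1=[P1,P3] Q2=[]
t=18-19: P4@Q0 runs 1, rem=6, I/O yield, promote→Q0. Q0=[P2,P4] Q1=[P1,P3] Q2=[]
t=19-21: P2@Q0 runs 2, rem=1, I/O yield, promote→Q0. Q0=[P4,P2] Q1=[P1,P3] Q2=[]
t=21-22: P4@Q0 runs 1, rem=5, I/O yield, promote→Q0. Q0=[P2,P4] Q1=[P1,P3] Q2=[]
t=22-23: P2@Q0 runs 1, rem=0, completes. Q0=[P4] Q1=[P1,P3] Q2=[]
t=23-24: P4@Q0 runs 1, rem=4, I/O yield, promote→Q0. Q0=[P4] Q1=[P1,P3] Q2=[]
t=24-25: P4@Q0 runs 1, rem=3, I/O yield, promote→Q0. Q0=[P4] Q1=[P1,P3] Q2=[]
t=25-26: P4@Q0 runs 1, rem=2, I/O yield, promote→Q0. Q0=[P4] Q1=[P1,P3] Q2=[]
t=26-27: P4@Q0 runs 1, rem=1, I/O yield, promote→Q0. Q0=[P4] Q1=[P1,P3] Q2=[]
t=27-28: P4@Q0 runs 1, rem=0, completes. Q0=[] Q1=[P1,P3] Q2=[]
t=28-31: P1@Q1 runs 3, rem=0, completes. Q0=[] Q1=[P3] Q2=[]
t=31-35: P3@Q1 runs 4, rem=9, quantum used, demote→Q2. Q0=[] Q1=[] Q2=[P3]
t=35-44: P3@Q2 runs 9, rem=0, completes. Q0=[] Q1=[] Q2=[]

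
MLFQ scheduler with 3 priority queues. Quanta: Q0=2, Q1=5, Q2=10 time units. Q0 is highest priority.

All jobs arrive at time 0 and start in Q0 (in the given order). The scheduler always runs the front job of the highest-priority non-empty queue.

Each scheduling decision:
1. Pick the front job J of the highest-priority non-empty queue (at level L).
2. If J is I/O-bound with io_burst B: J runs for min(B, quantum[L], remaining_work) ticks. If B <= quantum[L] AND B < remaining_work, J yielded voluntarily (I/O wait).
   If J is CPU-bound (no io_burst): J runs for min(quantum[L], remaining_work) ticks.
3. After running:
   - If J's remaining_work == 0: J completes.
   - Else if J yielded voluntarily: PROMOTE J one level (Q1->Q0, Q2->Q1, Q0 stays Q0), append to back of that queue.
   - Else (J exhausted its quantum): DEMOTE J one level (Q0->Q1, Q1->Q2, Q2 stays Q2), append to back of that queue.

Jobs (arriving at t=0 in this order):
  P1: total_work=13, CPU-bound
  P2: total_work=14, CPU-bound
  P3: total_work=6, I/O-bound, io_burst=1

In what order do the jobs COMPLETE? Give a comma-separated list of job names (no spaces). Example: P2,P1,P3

t=0-2: P1@Q0 runs 2, rem=11, quantum used, demote→Q1. Q0=[P2,P3] Q1=[P1] Q2=[]
t=2-4: P2@Q0 runs 2, rem=12, quantum used, demote→Q1. Q0=[P3] Q1=[P1,P2] Q2=[]
t=4-5: P3@Q0 runs 1, rem=5, I/O yield, promote→Q0. Q0=[P3] Q1=[P1,P2] Q2=[]
t=5-6: P3@Q0 runs 1, rem=4, I/O yield, promote→Q0. Q0=[P3] Q1=[P1,P2] Q2=[]
t=6-7: P3@Q0 runs 1, rem=3, I/O yield, promote→Q0. Q0=[P3] Q1=[P1,P2] Q2=[]
t=7-8: P3@Q0 runs 1, rem=2, I/O yield, promote→Q0. Q0=[P3] Q1=[P1,P2] Q2=[]
t=8-9: P3@Q0 runs 1, rem=1, I/O yield, promote→Q0. Q0=[P3] Q1=[P1,P2] Q2=[]
t=9-10: P3@Q0 runs 1, rem=0, completes. Q0=[] Q1=[P1,P2] Q2=[]
t=10-15: P1@Q1 runs 5, rem=6, quantum used, demote→Q2. Q0=[] Q1=[P2] Q2=[P1]
t=15-20: P2@Q1 runs 5, rem=7, quantum used, demote→Q2. Q0=[] Q1=[] Q2=[P1,P2]
t=20-26: P1@Q2 runs 6, rem=0, completes. Q0=[] Q1=[] Q2=[P2]
t=26-33: P2@Q2 runs 7, rem=0, completes. Q0=[] Q1=[] Q2=[]

Answer: P3,P1,P2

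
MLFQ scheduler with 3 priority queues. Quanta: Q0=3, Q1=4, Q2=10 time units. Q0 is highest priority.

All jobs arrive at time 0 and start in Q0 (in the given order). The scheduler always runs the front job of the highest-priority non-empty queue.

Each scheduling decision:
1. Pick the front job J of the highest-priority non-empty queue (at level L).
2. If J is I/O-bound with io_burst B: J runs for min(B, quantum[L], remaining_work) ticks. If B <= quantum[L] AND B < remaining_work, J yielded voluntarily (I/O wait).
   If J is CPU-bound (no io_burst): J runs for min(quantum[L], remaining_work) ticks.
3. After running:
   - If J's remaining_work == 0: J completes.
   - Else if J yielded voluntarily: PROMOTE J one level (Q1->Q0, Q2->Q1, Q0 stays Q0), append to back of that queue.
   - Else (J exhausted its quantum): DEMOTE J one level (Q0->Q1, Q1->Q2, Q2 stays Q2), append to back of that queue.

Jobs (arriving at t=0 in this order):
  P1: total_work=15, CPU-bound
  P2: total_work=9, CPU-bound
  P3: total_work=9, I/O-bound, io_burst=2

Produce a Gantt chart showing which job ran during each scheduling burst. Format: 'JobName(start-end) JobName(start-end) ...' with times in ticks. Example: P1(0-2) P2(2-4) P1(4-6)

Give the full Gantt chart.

t=0-3: P1@Q0 runs 3, rem=12, quantum used, demote→Q1. Q0=[P2,P3] Q1=[P1] Q2=[]
t=3-6: P2@Q0 runs 3, rem=6, quantum used, demote→Q1. Q0=[P3] Q1=[P1,P2] Q2=[]
t=6-8: P3@Q0 runs 2, rem=7, I/O yield, promote→Q0. Q0=[P3] Q1=[P1,P2] Q2=[]
t=8-10: P3@Q0 runs 2, rem=5, I/O yield, promote→Q0. Q0=[P3] Q1=[P1,P2] Q2=[]
t=10-12: P3@Q0 runs 2, rem=3, I/O yield, promote→Q0. Q0=[P3] Q1=[P1,P2] Q2=[]
t=12-14: P3@Q0 runs 2, rem=1, I/O yield, promote→Q0. Q0=[P3] Q1=[P1,P2] Q2=[]
t=14-15: P3@Q0 runs 1, rem=0, completes. Q0=[] Q1=[P1,P2] Q2=[]
t=15-19: P1@Q1 runs 4, rem=8, quantum used, demote→Q2. Q0=[] Q1=[P2] Q2=[P1]
t=19-23: P2@Q1 runs 4, rem=2, quantum used, demote→Q2. Q0=[] Q1=[] Q2=[P1,P2]
t=23-31: P1@Q2 runs 8, rem=0, completes. Q0=[] Q1=[] Q2=[P2]
t=31-33: P2@Q2 runs 2, rem=0, completes. Q0=[] Q1=[] Q2=[]

Answer: P1(0-3) P2(3-6) P3(6-8) P3(8-10) P3(10-12) P3(12-14) P3(14-15) P1(15-19) P2(19-23) P1(23-31) P2(31-33)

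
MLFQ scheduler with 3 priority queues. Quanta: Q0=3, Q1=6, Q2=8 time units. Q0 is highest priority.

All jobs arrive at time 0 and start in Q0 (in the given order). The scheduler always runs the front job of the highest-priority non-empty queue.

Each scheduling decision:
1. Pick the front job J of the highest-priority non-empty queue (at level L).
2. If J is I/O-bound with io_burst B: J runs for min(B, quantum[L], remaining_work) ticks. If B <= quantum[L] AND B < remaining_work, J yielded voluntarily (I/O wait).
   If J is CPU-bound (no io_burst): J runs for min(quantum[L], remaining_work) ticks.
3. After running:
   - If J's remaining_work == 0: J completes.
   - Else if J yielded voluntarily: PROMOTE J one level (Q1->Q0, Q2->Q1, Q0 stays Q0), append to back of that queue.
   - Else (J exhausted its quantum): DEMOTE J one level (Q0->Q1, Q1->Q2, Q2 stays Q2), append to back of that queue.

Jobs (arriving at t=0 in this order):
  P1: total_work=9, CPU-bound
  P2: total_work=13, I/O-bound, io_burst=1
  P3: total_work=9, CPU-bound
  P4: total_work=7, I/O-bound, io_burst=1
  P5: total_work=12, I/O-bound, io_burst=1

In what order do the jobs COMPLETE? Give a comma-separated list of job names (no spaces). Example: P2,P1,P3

Answer: P4,P5,P2,P1,P3

Derivation:
t=0-3: P1@Q0 runs 3, rem=6, quantum used, demote→Q1. Q0=[P2,P3,P4,P5] Q1=[P1] Q2=[]
t=3-4: P2@Q0 runs 1, rem=12, I/O yield, promote→Q0. Q0=[P3,P4,P5,P2] Q1=[P1] Q2=[]
t=4-7: P3@Q0 runs 3, rem=6, quantum used, demote→Q1. Q0=[P4,P5,P2] Q1=[P1,P3] Q2=[]
t=7-8: P4@Q0 runs 1, rem=6, I/O yield, promote→Q0. Q0=[P5,P2,P4] Q1=[P1,P3] Q2=[]
t=8-9: P5@Q0 runs 1, rem=11, I/O yield, promote→Q0. Q0=[P2,P4,P5] Q1=[P1,P3] Q2=[]
t=9-10: P2@Q0 runs 1, rem=11, I/O yield, promote→Q0. Q0=[P4,P5,P2] Q1=[P1,P3] Q2=[]
t=10-11: P4@Q0 runs 1, rem=5, I/O yield, promote→Q0. Q0=[P5,P2,P4] Q1=[P1,P3] Q2=[]
t=11-12: P5@Q0 runs 1, rem=10, I/O yield, promote→Q0. Q0=[P2,P4,P5] Q1=[P1,P3] Q2=[]
t=12-13: P2@Q0 runs 1, rem=10, I/O yield, promote→Q0. Q0=[P4,P5,P2] Q1=[P1,P3] Q2=[]
t=13-14: P4@Q0 runs 1, rem=4, I/O yield, promote→Q0. Q0=[P5,P2,P4] Q1=[P1,P3] Q2=[]
t=14-15: P5@Q0 runs 1, rem=9, I/O yield, promote→Q0. Q0=[P2,P4,P5] Q1=[P1,P3] Q2=[]
t=15-16: P2@Q0 runs 1, rem=9, I/O yield, promote→Q0. Q0=[P4,P5,P2] Q1=[P1,P3] Q2=[]
t=16-17: P4@Q0 runs 1, rem=3, I/O yield, promote→Q0. Q0=[P5,P2,P4] Q1=[P1,P3] Q2=[]
t=17-18: P5@Q0 runs 1, rem=8, I/O yield, promote→Q0. Q0=[P2,P4,P5] Q1=[P1,P3] Q2=[]
t=18-19: P2@Q0 runs 1, rem=8, I/O yield, promote→Q0. Q0=[P4,P5,P2] Q1=[P1,P3] Q2=[]
t=19-20: P4@Q0 runs 1, rem=2, I/O yield, promote→Q0. Q0=[P5,P2,P4] Q1=[P1,P3] Q2=[]
t=20-21: P5@Q0 runs 1, rem=7, I/O yield, promote→Q0. Q0=[P2,P4,P5] Q1=[P1,P3] Q2=[]
t=21-22: P2@Q0 runs 1, rem=7, I/O yield, promote→Q0. Q0=[P4,P5,P2] Q1=[P1,P3] Q2=[]
t=22-23: P4@Q0 runs 1, rem=1, I/O yield, promote→Q0. Q0=[P5,P2,P4] Q1=[P1,P3] Q2=[]
t=23-24: P5@Q0 runs 1, rem=6, I/O yield, promote→Q0. Q0=[P2,P4,P5] Q1=[P1,P3] Q2=[]
t=24-25: P2@Q0 runs 1, rem=6, I/O yield, promote→Q0. Q0=[P4,P5,P2] Q1=[P1,P3] Q2=[]
t=25-26: P4@Q0 runs 1, rem=0, completes. Q0=[P5,P2] Q1=[P1,P3] Q2=[]
t=26-27: P5@Q0 runs 1, rem=5, I/O yield, promote→Q0. Q0=[P2,P5] Q1=[P1,P3] Q2=[]
t=27-28: P2@Q0 runs 1, rem=5, I/O yield, promote→Q0. Q0=[P5,P2] Q1=[P1,P3] Q2=[]
t=28-29: P5@Q0 runs 1, rem=4, I/O yield, promote→Q0. Q0=[P2,P5] Q1=[P1,P3] Q2=[]
t=29-30: P2@Q0 runs 1, rem=4, I/O yield, promote→Q0. Q0=[P5,P2] Q1=[P1,P3] Q2=[]
t=30-31: P5@Q0 runs 1, rem=3, I/O yield, promote→Q0. Q0=[P2,P5] Q1=[P1,P3] Q2=[]
t=31-32: P2@Q0 runs 1, rem=3, I/O yield, promote→Q0. Q0=[P5,P2] Q1=[P1,P3] Q2=[]
t=32-33: P5@Q0 runs 1, rem=2, I/O yield, promote→Q0. Q0=[P2,P5] Q1=[P1,P3] Q2=[]
t=33-34: P2@Q0 runs 1, rem=2, I/O yield, promote→Q0. Q0=[P5,P2] Q1=[P1,P3] Q2=[]
t=34-35: P5@Q0 runs 1, rem=1, I/O yield, promote→Q0. Q0=[P2,P5] Q1=[P1,P3] Q2=[]
t=35-36: P2@Q0 runs 1, rem=1, I/O yield, promote→Q0. Q0=[P5,P2] Q1=[P1,P3] Q2=[]
t=36-37: P5@Q0 runs 1, rem=0, completes. Q0=[P2] Q1=[P1,P3] Q2=[]
t=37-38: P2@Q0 runs 1, rem=0, completes. Q0=[] Q1=[P1,P3] Q2=[]
t=38-44: P1@Q1 runs 6, rem=0, completes. Q0=[] Q1=[P3] Q2=[]
t=44-50: P3@Q1 runs 6, rem=0, completes. Q0=[] Q1=[] Q2=[]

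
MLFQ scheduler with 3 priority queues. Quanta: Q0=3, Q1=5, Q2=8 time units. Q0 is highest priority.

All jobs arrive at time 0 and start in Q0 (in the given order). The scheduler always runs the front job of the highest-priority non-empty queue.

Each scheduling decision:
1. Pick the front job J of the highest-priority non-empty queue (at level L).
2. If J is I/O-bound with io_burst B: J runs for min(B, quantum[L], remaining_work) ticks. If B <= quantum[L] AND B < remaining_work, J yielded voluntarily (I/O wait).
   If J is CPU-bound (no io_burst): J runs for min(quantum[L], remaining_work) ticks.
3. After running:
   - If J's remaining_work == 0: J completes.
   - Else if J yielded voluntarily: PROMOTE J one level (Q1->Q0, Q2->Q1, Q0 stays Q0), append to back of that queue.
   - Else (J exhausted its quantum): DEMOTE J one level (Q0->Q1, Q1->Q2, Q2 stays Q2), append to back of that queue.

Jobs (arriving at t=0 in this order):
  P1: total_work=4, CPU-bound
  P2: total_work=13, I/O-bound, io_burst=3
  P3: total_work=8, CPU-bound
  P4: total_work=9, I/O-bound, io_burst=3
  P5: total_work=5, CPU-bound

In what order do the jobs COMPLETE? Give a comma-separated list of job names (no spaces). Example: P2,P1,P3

t=0-3: P1@Q0 runs 3, rem=1, quantum used, demote→Q1. Q0=[P2,P3,P4,P5] Q1=[P1] Q2=[]
t=3-6: P2@Q0 runs 3, rem=10, I/O yield, promote→Q0. Q0=[P3,P4,P5,P2] Q1=[P1] Q2=[]
t=6-9: P3@Q0 runs 3, rem=5, quantum used, demote→Q1. Q0=[P4,P5,P2] Q1=[P1,P3] Q2=[]
t=9-12: P4@Q0 runs 3, rem=6, I/O yield, promote→Q0. Q0=[P5,P2,P4] Q1=[P1,P3] Q2=[]
t=12-15: P5@Q0 runs 3, rem=2, quantum used, demote→Q1. Q0=[P2,P4] Q1=[P1,P3,P5] Q2=[]
t=15-18: P2@Q0 runs 3, rem=7, I/O yield, promote→Q0. Q0=[P4,P2] Q1=[P1,P3,P5] Q2=[]
t=18-21: P4@Q0 runs 3, rem=3, I/O yield, promote→Q0. Q0=[P2,P4] Q1=[P1,P3,P5] Q2=[]
t=21-24: P2@Q0 runs 3, rem=4, I/O yield, promote→Q0. Q0=[P4,P2] Q1=[P1,P3,P5] Q2=[]
t=24-27: P4@Q0 runs 3, rem=0, completes. Q0=[P2] Q1=[P1,P3,P5] Q2=[]
t=27-30: P2@Q0 runs 3, rem=1, I/O yield, promote→Q0. Q0=[P2] Q1=[P1,P3,P5] Q2=[]
t=30-31: P2@Q0 runs 1, rem=0, completes. Q0=[] Q1=[P1,P3,P5] Q2=[]
t=31-32: P1@Q1 runs 1, rem=0, completes. Q0=[] Q1=[P3,P5] Q2=[]
t=32-37: P3@Q1 runs 5, rem=0, completes. Q0=[] Q1=[P5] Q2=[]
t=37-39: P5@Q1 runs 2, rem=0, completes. Q0=[] Q1=[] Q2=[]

Answer: P4,P2,P1,P3,P5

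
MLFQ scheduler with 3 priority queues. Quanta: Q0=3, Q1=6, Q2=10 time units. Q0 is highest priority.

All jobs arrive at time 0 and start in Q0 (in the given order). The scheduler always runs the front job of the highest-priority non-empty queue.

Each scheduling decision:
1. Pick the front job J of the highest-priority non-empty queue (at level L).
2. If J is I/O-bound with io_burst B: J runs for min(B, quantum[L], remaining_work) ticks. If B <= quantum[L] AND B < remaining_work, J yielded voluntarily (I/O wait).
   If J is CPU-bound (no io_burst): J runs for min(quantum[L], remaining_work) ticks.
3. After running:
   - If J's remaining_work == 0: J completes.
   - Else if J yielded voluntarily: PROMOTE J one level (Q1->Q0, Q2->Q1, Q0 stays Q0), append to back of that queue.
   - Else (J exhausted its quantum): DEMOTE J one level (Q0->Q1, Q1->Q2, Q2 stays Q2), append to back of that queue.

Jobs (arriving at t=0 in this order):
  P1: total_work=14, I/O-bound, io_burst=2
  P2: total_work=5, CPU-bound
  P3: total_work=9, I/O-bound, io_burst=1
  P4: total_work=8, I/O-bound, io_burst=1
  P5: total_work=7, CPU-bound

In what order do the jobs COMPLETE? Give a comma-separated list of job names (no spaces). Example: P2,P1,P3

t=0-2: P1@Q0 runs 2, rem=12, I/O yield, promote→Q0. Q0=[P2,P3,P4,P5,P1] Q1=[] Q2=[]
t=2-5: P2@Q0 runs 3, rem=2, quantum used, demote→Q1. Q0=[P3,P4,P5,P1] Q1=[P2] Q2=[]
t=5-6: P3@Q0 runs 1, rem=8, I/O yield, promote→Q0. Q0=[P4,P5,P1,P3] Q1=[P2] Q2=[]
t=6-7: P4@Q0 runs 1, rem=7, I/O yield, promote→Q0. Q0=[P5,P1,P3,P4] Q1=[P2] Q2=[]
t=7-10: P5@Q0 runs 3, rem=4, quantum used, demote→Q1. Q0=[P1,P3,P4] Q1=[P2,P5] Q2=[]
t=10-12: P1@Q0 runs 2, rem=10, I/O yield, promote→Q0. Q0=[P3,P4,P1] Q1=[P2,P5] Q2=[]
t=12-13: P3@Q0 runs 1, rem=7, I/O yield, promote→Q0. Q0=[P4,P1,P3] Q1=[P2,P5] Q2=[]
t=13-14: P4@Q0 runs 1, rem=6, I/O yield, promote→Q0. Q0=[P1,P3,P4] Q1=[P2,P5] Q2=[]
t=14-16: P1@Q0 runs 2, rem=8, I/O yield, promote→Q0. Q0=[P3,P4,P1] Q1=[P2,P5] Q2=[]
t=16-17: P3@Q0 runs 1, rem=6, I/O yield, promote→Q0. Q0=[P4,P1,P3] Q1=[P2,P5] Q2=[]
t=17-18: P4@Q0 runs 1, rem=5, I/O yield, promote→Q0. Q0=[P1,P3,P4] Q1=[P2,P5] Q2=[]
t=18-20: P1@Q0 runs 2, rem=6, I/O yield, promote→Q0. Q0=[P3,P4,P1] Q1=[P2,P5] Q2=[]
t=20-21: P3@Q0 runs 1, rem=5, I/O yield, promote→Q0. Q0=[P4,P1,P3] Q1=[P2,P5] Q2=[]
t=21-22: P4@Q0 runs 1, rem=4, I/O yield, promote→Q0. Q0=[P1,P3,P4] Q1=[P2,P5] Q2=[]
t=22-24: P1@Q0 runs 2, rem=4, I/O yield, promote→Q0. Q0=[P3,P4,P1] Q1=[P2,P5] Q2=[]
t=24-25: P3@Q0 runs 1, rem=4, I/O yield, promote→Q0. Q0=[P4,P1,P3] Q1=[P2,P5] Q2=[]
t=25-26: P4@Q0 runs 1, rem=3, I/O yield, promote→Q0. Q0=[P1,P3,P4] Q1=[P2,P5] Q2=[]
t=26-28: P1@Q0 runs 2, rem=2, I/O yield, promote→Q0. Q0=[P3,P4,P1] Q1=[P2,P5] Q2=[]
t=28-29: P3@Q0 runs 1, rem=3, I/O yield, promote→Q0. Q0=[P4,P1,P3] Q1=[P2,P5] Q2=[]
t=29-30: P4@Q0 runs 1, rem=2, I/O yield, promote→Q0. Q0=[P1,P3,P4] Q1=[P2,P5] Q2=[]
t=30-32: P1@Q0 runs 2, rem=0, completes. Q0=[P3,P4] Q1=[P2,P5] Q2=[]
t=32-33: P3@Q0 runs 1, rem=2, I/O yield, promote→Q0. Q0=[P4,P3] Q1=[P2,P5] Q2=[]
t=33-34: P4@Q0 runs 1, rem=1, I/O yield, promote→Q0. Q0=[P3,P4] Q1=[P2,P5] Q2=[]
t=34-35: P3@Q0 runs 1, rem=1, I/O yield, promote→Q0. Q0=[P4,P3] Q1=[P2,P5] Q2=[]
t=35-36: P4@Q0 runs 1, rem=0, completes. Q0=[P3] Q1=[P2,P5] Q2=[]
t=36-37: P3@Q0 runs 1, rem=0, completes. Q0=[] Q1=[P2,P5] Q2=[]
t=37-39: P2@Q1 runs 2, rem=0, completes. Q0=[] Q1=[P5] Q2=[]
t=39-43: P5@Q1 runs 4, rem=0, completes. Q0=[] Q1=[] Q2=[]

Answer: P1,P4,P3,P2,P5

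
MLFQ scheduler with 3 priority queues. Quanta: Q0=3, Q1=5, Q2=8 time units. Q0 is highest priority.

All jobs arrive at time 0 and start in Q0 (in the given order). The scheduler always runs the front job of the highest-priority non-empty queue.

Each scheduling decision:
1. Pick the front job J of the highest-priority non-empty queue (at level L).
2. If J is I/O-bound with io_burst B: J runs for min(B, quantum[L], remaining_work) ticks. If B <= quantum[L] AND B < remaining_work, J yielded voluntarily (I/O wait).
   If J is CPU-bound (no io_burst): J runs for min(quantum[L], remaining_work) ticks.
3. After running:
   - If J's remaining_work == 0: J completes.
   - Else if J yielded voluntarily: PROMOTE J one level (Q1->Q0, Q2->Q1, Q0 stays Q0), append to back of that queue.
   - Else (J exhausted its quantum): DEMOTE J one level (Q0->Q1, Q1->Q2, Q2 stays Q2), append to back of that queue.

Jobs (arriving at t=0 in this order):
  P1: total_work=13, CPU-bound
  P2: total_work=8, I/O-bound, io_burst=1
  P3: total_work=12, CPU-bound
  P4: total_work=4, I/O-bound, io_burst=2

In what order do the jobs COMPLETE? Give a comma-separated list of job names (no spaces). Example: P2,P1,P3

Answer: P4,P2,P1,P3

Derivation:
t=0-3: P1@Q0 runs 3, rem=10, quantum used, demote→Q1. Q0=[P2,P3,P4] Q1=[P1] Q2=[]
t=3-4: P2@Q0 runs 1, rem=7, I/O yield, promote→Q0. Q0=[P3,P4,P2] Q1=[P1] Q2=[]
t=4-7: P3@Q0 runs 3, rem=9, quantum used, demote→Q1. Q0=[P4,P2] Q1=[P1,P3] Q2=[]
t=7-9: P4@Q0 runs 2, rem=2, I/O yield, promote→Q0. Q0=[P2,P4] Q1=[P1,P3] Q2=[]
t=9-10: P2@Q0 runs 1, rem=6, I/O yield, promote→Q0. Q0=[P4,P2] Q1=[P1,P3] Q2=[]
t=10-12: P4@Q0 runs 2, rem=0, completes. Q0=[P2] Q1=[P1,P3] Q2=[]
t=12-13: P2@Q0 runs 1, rem=5, I/O yield, promote→Q0. Q0=[P2] Q1=[P1,P3] Q2=[]
t=13-14: P2@Q0 runs 1, rem=4, I/O yield, promote→Q0. Q0=[P2] Q1=[P1,P3] Q2=[]
t=14-15: P2@Q0 runs 1, rem=3, I/O yield, promote→Q0. Q0=[P2] Q1=[P1,P3] Q2=[]
t=15-16: P2@Q0 runs 1, rem=2, I/O yield, promote→Q0. Q0=[P2] Q1=[P1,P3] Q2=[]
t=16-17: P2@Q0 runs 1, rem=1, I/O yield, promote→Q0. Q0=[P2] Q1=[P1,P3] Q2=[]
t=17-18: P2@Q0 runs 1, rem=0, completes. Q0=[] Q1=[P1,P3] Q2=[]
t=18-23: P1@Q1 runs 5, rem=5, quantum used, demote→Q2. Q0=[] Q1=[P3] Q2=[P1]
t=23-28: P3@Q1 runs 5, rem=4, quantum used, demote→Q2. Q0=[] Q1=[] Q2=[P1,P3]
t=28-33: P1@Q2 runs 5, rem=0, completes. Q0=[] Q1=[] Q2=[P3]
t=33-37: P3@Q2 runs 4, rem=0, completes. Q0=[] Q1=[] Q2=[]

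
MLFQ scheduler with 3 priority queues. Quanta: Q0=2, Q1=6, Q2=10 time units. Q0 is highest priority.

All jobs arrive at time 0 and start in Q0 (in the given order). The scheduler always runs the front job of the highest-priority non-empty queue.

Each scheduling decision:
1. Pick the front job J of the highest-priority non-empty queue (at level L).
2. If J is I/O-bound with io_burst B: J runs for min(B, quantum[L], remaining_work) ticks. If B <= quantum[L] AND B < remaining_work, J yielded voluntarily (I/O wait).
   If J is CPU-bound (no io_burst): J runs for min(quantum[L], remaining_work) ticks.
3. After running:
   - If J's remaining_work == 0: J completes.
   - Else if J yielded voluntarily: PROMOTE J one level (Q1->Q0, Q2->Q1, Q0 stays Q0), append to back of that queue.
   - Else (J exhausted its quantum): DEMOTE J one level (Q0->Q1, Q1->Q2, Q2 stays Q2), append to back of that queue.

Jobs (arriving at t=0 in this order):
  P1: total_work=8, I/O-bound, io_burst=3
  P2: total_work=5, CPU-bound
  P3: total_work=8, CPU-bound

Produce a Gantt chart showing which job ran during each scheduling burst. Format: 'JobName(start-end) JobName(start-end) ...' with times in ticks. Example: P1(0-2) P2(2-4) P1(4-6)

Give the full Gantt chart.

Answer: P1(0-2) P2(2-4) P3(4-6) P1(6-9) P1(9-11) P2(11-14) P3(14-20) P1(20-21)

Derivation:
t=0-2: P1@Q0 runs 2, rem=6, quantum used, demote→Q1. Q0=[P2,P3] Q1=[P1] Q2=[]
t=2-4: P2@Q0 runs 2, rem=3, quantum used, demote→Q1. Q0=[P3] Q1=[P1,P2] Q2=[]
t=4-6: P3@Q0 runs 2, rem=6, quantum used, demote→Q1. Q0=[] Q1=[P1,P2,P3] Q2=[]
t=6-9: P1@Q1 runs 3, rem=3, I/O yield, promote→Q0. Q0=[P1] Q1=[P2,P3] Q2=[]
t=9-11: P1@Q0 runs 2, rem=1, quantum used, demote→Q1. Q0=[] Q1=[P2,P3,P1] Q2=[]
t=11-14: P2@Q1 runs 3, rem=0, completes. Q0=[] Q1=[P3,P1] Q2=[]
t=14-20: P3@Q1 runs 6, rem=0, completes. Q0=[] Q1=[P1] Q2=[]
t=20-21: P1@Q1 runs 1, rem=0, completes. Q0=[] Q1=[] Q2=[]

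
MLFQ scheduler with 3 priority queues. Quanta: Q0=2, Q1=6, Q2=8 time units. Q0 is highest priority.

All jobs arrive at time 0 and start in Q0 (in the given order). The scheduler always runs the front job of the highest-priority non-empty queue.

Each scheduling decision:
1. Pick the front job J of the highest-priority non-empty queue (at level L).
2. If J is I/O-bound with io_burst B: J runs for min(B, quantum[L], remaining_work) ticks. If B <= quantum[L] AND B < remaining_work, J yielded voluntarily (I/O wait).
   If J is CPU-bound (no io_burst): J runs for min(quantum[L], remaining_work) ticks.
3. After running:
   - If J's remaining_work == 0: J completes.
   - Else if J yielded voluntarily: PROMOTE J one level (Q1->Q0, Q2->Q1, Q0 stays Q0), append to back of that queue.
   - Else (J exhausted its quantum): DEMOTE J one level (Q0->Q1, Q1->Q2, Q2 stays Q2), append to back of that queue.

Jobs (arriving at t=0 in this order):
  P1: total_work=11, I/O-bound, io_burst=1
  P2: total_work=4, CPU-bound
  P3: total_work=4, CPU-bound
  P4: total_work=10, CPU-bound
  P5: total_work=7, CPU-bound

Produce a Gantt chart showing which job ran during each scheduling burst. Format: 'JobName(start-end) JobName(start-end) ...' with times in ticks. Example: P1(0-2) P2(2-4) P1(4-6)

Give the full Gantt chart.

t=0-1: P1@Q0 runs 1, rem=10, I/O yield, promote→Q0. Q0=[P2,P3,P4,P5,P1] Q1=[] Q2=[]
t=1-3: P2@Q0 runs 2, rem=2, quantum used, demote→Q1. Q0=[P3,P4,P5,P1] Q1=[P2] Q2=[]
t=3-5: P3@Q0 runs 2, rem=2, quantum used, demote→Q1. Q0=[P4,P5,P1] Q1=[P2,P3] Q2=[]
t=5-7: P4@Q0 runs 2, rem=8, quantum used, demote→Q1. Q0=[P5,P1] Q1=[P2,P3,P4] Q2=[]
t=7-9: P5@Q0 runs 2, rem=5, quantum used, demote→Q1. Q0=[P1] Q1=[P2,P3,P4,P5] Q2=[]
t=9-10: P1@Q0 runs 1, rem=9, I/O yield, promote→Q0. Q0=[P1] Q1=[P2,P3,P4,P5] Q2=[]
t=10-11: P1@Q0 runs 1, rem=8, I/O yield, promote→Q0. Q0=[P1] Q1=[P2,P3,P4,P5] Q2=[]
t=11-12: P1@Q0 runs 1, rem=7, I/O yield, promote→Q0. Q0=[P1] Q1=[P2,P3,P4,P5] Q2=[]
t=12-13: P1@Q0 runs 1, rem=6, I/O yield, promote→Q0. Q0=[P1] Q1=[P2,P3,P4,P5] Q2=[]
t=13-14: P1@Q0 runs 1, rem=5, I/O yield, promote→Q0. Q0=[P1] Q1=[P2,P3,P4,P5] Q2=[]
t=14-15: P1@Q0 runs 1, rem=4, I/O yield, promote→Q0. Q0=[P1] Q1=[P2,P3,P4,P5] Q2=[]
t=15-16: P1@Q0 runs 1, rem=3, I/O yield, promote→Q0. Q0=[P1] Q1=[P2,P3,P4,P5] Q2=[]
t=16-17: P1@Q0 runs 1, rem=2, I/O yield, promote→Q0. Q0=[P1] Q1=[P2,P3,P4,P5] Q2=[]
t=17-18: P1@Q0 runs 1, rem=1, I/O yield, promote→Q0. Q0=[P1] Q1=[P2,P3,P4,P5] Q2=[]
t=18-19: P1@Q0 runs 1, rem=0, completes. Q0=[] Q1=[P2,P3,P4,P5] Q2=[]
t=19-21: P2@Q1 runs 2, rem=0, completes. Q0=[] Q1=[P3,P4,P5] Q2=[]
t=21-23: P3@Q1 runs 2, rem=0, completes. Q0=[] Q1=[P4,P5] Q2=[]
t=23-29: P4@Q1 runs 6, rem=2, quantum used, demote→Q2. Q0=[] Q1=[P5] Q2=[P4]
t=29-34: P5@Q1 runs 5, rem=0, completes. Q0=[] Q1=[] Q2=[P4]
t=34-36: P4@Q2 runs 2, rem=0, completes. Q0=[] Q1=[] Q2=[]

Answer: P1(0-1) P2(1-3) P3(3-5) P4(5-7) P5(7-9) P1(9-10) P1(10-11) P1(11-12) P1(12-13) P1(13-14) P1(14-15) P1(15-16) P1(16-17) P1(17-18) P1(18-19) P2(19-21) P3(21-23) P4(23-29) P5(29-34) P4(34-36)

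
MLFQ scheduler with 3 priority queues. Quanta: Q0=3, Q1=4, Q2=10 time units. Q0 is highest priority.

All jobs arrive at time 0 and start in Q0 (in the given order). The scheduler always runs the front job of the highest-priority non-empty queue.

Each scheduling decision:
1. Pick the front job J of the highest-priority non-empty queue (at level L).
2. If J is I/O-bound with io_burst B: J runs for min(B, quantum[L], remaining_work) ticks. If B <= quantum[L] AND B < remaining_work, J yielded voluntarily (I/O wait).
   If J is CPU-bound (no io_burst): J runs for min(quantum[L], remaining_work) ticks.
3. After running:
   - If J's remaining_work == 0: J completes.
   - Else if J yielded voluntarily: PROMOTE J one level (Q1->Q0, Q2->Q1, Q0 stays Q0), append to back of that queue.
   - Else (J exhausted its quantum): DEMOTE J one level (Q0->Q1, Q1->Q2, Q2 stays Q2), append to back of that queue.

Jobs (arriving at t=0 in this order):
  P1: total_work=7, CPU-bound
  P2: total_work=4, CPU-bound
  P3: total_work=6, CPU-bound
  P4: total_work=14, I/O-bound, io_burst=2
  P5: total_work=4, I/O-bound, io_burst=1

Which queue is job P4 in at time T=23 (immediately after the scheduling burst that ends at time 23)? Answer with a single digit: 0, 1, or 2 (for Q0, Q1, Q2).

t=0-3: P1@Q0 runs 3, rem=4, quantum used, demote→Q1. Q0=[P2,P3,P4,P5] Q1=[P1] Q2=[]
t=3-6: P2@Q0 runs 3, rem=1, quantum used, demote→Q1. Q0=[P3,P4,P5] Q1=[P1,P2] Q2=[]
t=6-9: P3@Q0 runs 3, rem=3, quantum used, demote→Q1. Q0=[P4,P5] Q1=[P1,P2,P3] Q2=[]
t=9-11: P4@Q0 runs 2, rem=12, I/O yield, promote→Q0. Q0=[P5,P4] Q1=[P1,P2,P3] Q2=[]
t=11-12: P5@Q0 runs 1, rem=3, I/O yield, promote→Q0. Q0=[P4,P5] Q1=[P1,P2,P3] Q2=[]
t=12-14: P4@Q0 runs 2, rem=10, I/O yield, promote→Q0. Q0=[P5,P4] Q1=[P1,P2,P3] Q2=[]
t=14-15: P5@Q0 runs 1, rem=2, I/O yield, promote→Q0. Q0=[P4,P5] Q1=[P1,P2,P3] Q2=[]
t=15-17: P4@Q0 runs 2, rem=8, I/O yield, promote→Q0. Q0=[P5,P4] Q1=[P1,P2,P3] Q2=[]
t=17-18: P5@Q0 runs 1, rem=1, I/O yield, promote→Q0. Q0=[P4,P5] Q1=[P1,P2,P3] Q2=[]
t=18-20: P4@Q0 runs 2, rem=6, I/O yield, promote→Q0. Q0=[P5,P4] Q1=[P1,P2,P3] Q2=[]
t=20-21: P5@Q0 runs 1, rem=0, completes. Q0=[P4] Q1=[P1,P2,P3] Q2=[]
t=21-23: P4@Q0 runs 2, rem=4, I/O yield, promote→Q0. Q0=[P4] Q1=[P1,P2,P3] Q2=[]
t=23-25: P4@Q0 runs 2, rem=2, I/O yield, promote→Q0. Q0=[P4] Q1=[P1,P2,P3] Q2=[]
t=25-27: P4@Q0 runs 2, rem=0, completes. Q0=[] Q1=[P1,P2,P3] Q2=[]
t=27-31: P1@Q1 runs 4, rem=0, completes. Q0=[] Q1=[P2,P3] Q2=[]
t=31-32: P2@Q1 runs 1, rem=0, completes. Q0=[] Q1=[P3] Q2=[]
t=32-35: P3@Q1 runs 3, rem=0, completes. Q0=[] Q1=[] Q2=[]

Answer: 0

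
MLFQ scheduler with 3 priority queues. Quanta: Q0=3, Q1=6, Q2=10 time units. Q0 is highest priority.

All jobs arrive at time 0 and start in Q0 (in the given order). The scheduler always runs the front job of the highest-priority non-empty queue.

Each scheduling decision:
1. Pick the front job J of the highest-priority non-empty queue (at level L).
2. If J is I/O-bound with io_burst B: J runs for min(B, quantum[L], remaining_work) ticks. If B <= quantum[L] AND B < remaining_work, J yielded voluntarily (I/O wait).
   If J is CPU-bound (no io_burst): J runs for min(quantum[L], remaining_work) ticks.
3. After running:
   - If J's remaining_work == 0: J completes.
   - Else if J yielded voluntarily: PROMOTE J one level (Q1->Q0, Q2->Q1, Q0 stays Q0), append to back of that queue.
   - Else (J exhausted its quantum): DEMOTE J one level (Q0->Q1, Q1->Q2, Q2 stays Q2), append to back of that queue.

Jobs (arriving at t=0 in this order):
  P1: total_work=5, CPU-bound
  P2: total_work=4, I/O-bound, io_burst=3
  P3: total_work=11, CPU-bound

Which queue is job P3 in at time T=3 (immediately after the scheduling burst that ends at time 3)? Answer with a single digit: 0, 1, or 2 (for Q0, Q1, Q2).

t=0-3: P1@Q0 runs 3, rem=2, quantum used, demote→Q1. Q0=[P2,P3] Q1=[P1] Q2=[]
t=3-6: P2@Q0 runs 3, rem=1, I/O yield, promote→Q0. Q0=[P3,P2] Q1=[P1] Q2=[]
t=6-9: P3@Q0 runs 3, rem=8, quantum used, demote→Q1. Q0=[P2] Q1=[P1,P3] Q2=[]
t=9-10: P2@Q0 runs 1, rem=0, completes. Q0=[] Q1=[P1,P3] Q2=[]
t=10-12: P1@Q1 runs 2, rem=0, completes. Q0=[] Q1=[P3] Q2=[]
t=12-18: P3@Q1 runs 6, rem=2, quantum used, demote→Q2. Q0=[] Q1=[] Q2=[P3]
t=18-20: P3@Q2 runs 2, rem=0, completes. Q0=[] Q1=[] Q2=[]

Answer: 0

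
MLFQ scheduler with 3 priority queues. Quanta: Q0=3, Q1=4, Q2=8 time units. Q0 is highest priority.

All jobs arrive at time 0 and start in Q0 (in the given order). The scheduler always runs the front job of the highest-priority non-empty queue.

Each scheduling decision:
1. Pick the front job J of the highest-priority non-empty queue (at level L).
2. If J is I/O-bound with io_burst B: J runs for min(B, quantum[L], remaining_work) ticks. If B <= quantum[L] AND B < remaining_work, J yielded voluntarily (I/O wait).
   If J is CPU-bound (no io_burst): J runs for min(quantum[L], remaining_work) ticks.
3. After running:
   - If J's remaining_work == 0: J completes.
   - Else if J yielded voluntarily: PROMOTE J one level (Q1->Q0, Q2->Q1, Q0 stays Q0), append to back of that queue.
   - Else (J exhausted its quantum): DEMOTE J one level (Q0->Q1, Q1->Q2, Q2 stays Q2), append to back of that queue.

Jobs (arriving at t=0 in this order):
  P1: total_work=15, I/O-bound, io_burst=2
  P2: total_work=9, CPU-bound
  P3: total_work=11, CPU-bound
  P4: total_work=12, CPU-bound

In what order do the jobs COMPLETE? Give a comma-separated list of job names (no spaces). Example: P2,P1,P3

t=0-2: P1@Q0 runs 2, rem=13, I/O yield, promote→Q0. Q0=[P2,P3,P4,P1] Q1=[] Q2=[]
t=2-5: P2@Q0 runs 3, rem=6, quantum used, demote→Q1. Q0=[P3,P4,P1] Q1=[P2] Q2=[]
t=5-8: P3@Q0 runs 3, rem=8, quantum used, demote→Q1. Q0=[P4,P1] Q1=[P2,P3] Q2=[]
t=8-11: P4@Q0 runs 3, rem=9, quantum used, demote→Q1. Q0=[P1] Q1=[P2,P3,P4] Q2=[]
t=11-13: P1@Q0 runs 2, rem=11, I/O yield, promote→Q0. Q0=[P1] Q1=[P2,P3,P4] Q2=[]
t=13-15: P1@Q0 runs 2, rem=9, I/O yield, promote→Q0. Q0=[P1] Q1=[P2,P3,P4] Q2=[]
t=15-17: P1@Q0 runs 2, rem=7, I/O yield, promote→Q0. Q0=[P1] Q1=[P2,P3,P4] Q2=[]
t=17-19: P1@Q0 runs 2, rem=5, I/O yield, promote→Q0. Q0=[P1] Q1=[P2,P3,P4] Q2=[]
t=19-21: P1@Q0 runs 2, rem=3, I/O yield, promote→Q0. Q0=[P1] Q1=[P2,P3,P4] Q2=[]
t=21-23: P1@Q0 runs 2, rem=1, I/O yield, promote→Q0. Q0=[P1] Q1=[P2,P3,P4] Q2=[]
t=23-24: P1@Q0 runs 1, rem=0, completes. Q0=[] Q1=[P2,P3,P4] Q2=[]
t=24-28: P2@Q1 runs 4, rem=2, quantum used, demote→Q2. Q0=[] Q1=[P3,P4] Q2=[P2]
t=28-32: P3@Q1 runs 4, rem=4, quantum used, demote→Q2. Q0=[] Q1=[P4] Q2=[P2,P3]
t=32-36: P4@Q1 runs 4, rem=5, quantum used, demote→Q2. Q0=[] Q1=[] Q2=[P2,P3,P4]
t=36-38: P2@Q2 runs 2, rem=0, completes. Q0=[] Q1=[] Q2=[P3,P4]
t=38-42: P3@Q2 runs 4, rem=0, completes. Q0=[] Q1=[] Q2=[P4]
t=42-47: P4@Q2 runs 5, rem=0, completes. Q0=[] Q1=[] Q2=[]

Answer: P1,P2,P3,P4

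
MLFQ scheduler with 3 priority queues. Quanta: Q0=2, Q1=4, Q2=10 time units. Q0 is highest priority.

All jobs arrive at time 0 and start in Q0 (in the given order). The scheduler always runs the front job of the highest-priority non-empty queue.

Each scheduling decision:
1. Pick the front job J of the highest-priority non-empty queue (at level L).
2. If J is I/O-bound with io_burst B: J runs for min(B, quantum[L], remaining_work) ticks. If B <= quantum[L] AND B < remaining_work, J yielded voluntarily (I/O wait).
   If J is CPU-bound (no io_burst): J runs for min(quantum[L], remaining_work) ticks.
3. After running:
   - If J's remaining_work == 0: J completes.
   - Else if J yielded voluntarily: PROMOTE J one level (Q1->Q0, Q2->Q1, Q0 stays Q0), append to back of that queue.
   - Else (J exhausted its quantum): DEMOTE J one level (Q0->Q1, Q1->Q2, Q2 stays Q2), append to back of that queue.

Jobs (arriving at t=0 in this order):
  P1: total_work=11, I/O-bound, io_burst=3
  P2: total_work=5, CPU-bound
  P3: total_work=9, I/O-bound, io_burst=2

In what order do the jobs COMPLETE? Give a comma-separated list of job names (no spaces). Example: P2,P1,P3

Answer: P3,P2,P1

Derivation:
t=0-2: P1@Q0 runs 2, rem=9, quantum used, demote→Q1. Q0=[P2,P3] Q1=[P1] Q2=[]
t=2-4: P2@Q0 runs 2, rem=3, quantum used, demote→Q1. Q0=[P3] Q1=[P1,P2] Q2=[]
t=4-6: P3@Q0 runs 2, rem=7, I/O yield, promote→Q0. Q0=[P3] Q1=[P1,P2] Q2=[]
t=6-8: P3@Q0 runs 2, rem=5, I/O yield, promote→Q0. Q0=[P3] Q1=[P1,P2] Q2=[]
t=8-10: P3@Q0 runs 2, rem=3, I/O yield, promote→Q0. Q0=[P3] Q1=[P1,P2] Q2=[]
t=10-12: P3@Q0 runs 2, rem=1, I/O yield, promote→Q0. Q0=[P3] Q1=[P1,P2] Q2=[]
t=12-13: P3@Q0 runs 1, rem=0, completes. Q0=[] Q1=[P1,P2] Q2=[]
t=13-16: P1@Q1 runs 3, rem=6, I/O yield, promote→Q0. Q0=[P1] Q1=[P2] Q2=[]
t=16-18: P1@Q0 runs 2, rem=4, quantum used, demote→Q1. Q0=[] Q1=[P2,P1] Q2=[]
t=18-21: P2@Q1 runs 3, rem=0, completes. Q0=[] Q1=[P1] Q2=[]
t=21-24: P1@Q1 runs 3, rem=1, I/O yield, promote→Q0. Q0=[P1] Q1=[] Q2=[]
t=24-25: P1@Q0 runs 1, rem=0, completes. Q0=[] Q1=[] Q2=[]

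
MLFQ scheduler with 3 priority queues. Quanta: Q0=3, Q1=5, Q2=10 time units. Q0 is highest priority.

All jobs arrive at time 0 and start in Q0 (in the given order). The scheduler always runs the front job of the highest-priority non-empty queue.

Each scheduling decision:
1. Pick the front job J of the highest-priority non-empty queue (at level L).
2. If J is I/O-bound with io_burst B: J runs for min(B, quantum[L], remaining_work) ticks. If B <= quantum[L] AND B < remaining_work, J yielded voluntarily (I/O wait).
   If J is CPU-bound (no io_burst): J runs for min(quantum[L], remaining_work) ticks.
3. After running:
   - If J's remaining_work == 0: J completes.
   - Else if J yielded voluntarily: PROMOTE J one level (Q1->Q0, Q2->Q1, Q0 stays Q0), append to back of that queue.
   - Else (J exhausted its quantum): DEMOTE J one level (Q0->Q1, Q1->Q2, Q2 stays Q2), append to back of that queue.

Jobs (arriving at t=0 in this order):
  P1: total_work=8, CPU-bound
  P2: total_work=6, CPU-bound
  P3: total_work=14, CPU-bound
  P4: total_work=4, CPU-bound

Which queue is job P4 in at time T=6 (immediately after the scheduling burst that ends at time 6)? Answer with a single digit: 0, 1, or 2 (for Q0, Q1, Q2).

t=0-3: P1@Q0 runs 3, rem=5, quantum used, demote→Q1. Q0=[P2,P3,P4] Q1=[P1] Q2=[]
t=3-6: P2@Q0 runs 3, rem=3, quantum used, demote→Q1. Q0=[P3,P4] Q1=[P1,P2] Q2=[]
t=6-9: P3@Q0 runs 3, rem=11, quantum used, demote→Q1. Q0=[P4] Q1=[P1,P2,P3] Q2=[]
t=9-12: P4@Q0 runs 3, rem=1, quantum used, demote→Q1. Q0=[] Q1=[P1,P2,P3,P4] Q2=[]
t=12-17: P1@Q1 runs 5, rem=0, completes. Q0=[] Q1=[P2,P3,P4] Q2=[]
t=17-20: P2@Q1 runs 3, rem=0, completes. Q0=[] Q1=[P3,P4] Q2=[]
t=20-25: P3@Q1 runs 5, rem=6, quantum used, demote→Q2. Q0=[] Q1=[P4] Q2=[P3]
t=25-26: P4@Q1 runs 1, rem=0, completes. Q0=[] Q1=[] Q2=[P3]
t=26-32: P3@Q2 runs 6, rem=0, completes. Q0=[] Q1=[] Q2=[]

Answer: 0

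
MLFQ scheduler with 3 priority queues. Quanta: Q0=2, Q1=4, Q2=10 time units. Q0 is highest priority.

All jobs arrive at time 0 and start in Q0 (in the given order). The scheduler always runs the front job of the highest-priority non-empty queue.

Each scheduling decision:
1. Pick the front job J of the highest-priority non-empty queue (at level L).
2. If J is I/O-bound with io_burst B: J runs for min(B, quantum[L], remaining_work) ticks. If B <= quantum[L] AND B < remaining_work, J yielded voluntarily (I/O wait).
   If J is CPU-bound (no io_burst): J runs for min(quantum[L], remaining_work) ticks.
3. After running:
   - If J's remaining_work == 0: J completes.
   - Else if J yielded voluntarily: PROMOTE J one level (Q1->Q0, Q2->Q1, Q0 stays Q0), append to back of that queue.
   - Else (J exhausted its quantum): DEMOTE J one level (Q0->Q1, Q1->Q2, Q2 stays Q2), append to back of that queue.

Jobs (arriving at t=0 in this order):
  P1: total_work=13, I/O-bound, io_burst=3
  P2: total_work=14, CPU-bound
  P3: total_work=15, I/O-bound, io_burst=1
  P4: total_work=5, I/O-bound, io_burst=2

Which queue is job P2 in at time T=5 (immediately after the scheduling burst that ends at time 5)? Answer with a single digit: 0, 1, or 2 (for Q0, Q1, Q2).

Answer: 1

Derivation:
t=0-2: P1@Q0 runs 2, rem=11, quantum used, demote→Q1. Q0=[P2,P3,P4] Q1=[P1] Q2=[]
t=2-4: P2@Q0 runs 2, rem=12, quantum used, demote→Q1. Q0=[P3,P4] Q1=[P1,P2] Q2=[]
t=4-5: P3@Q0 runs 1, rem=14, I/O yield, promote→Q0. Q0=[P4,P3] Q1=[P1,P2] Q2=[]
t=5-7: P4@Q0 runs 2, rem=3, I/O yield, promote→Q0. Q0=[P3,P4] Q1=[P1,P2] Q2=[]
t=7-8: P3@Q0 runs 1, rem=13, I/O yield, promote→Q0. Q0=[P4,P3] Q1=[P1,P2] Q2=[]
t=8-10: P4@Q0 runs 2, rem=1, I/O yield, promote→Q0. Q0=[P3,P4] Q1=[P1,P2] Q2=[]
t=10-11: P3@Q0 runs 1, rem=12, I/O yield, promote→Q0. Q0=[P4,P3] Q1=[P1,P2] Q2=[]
t=11-12: P4@Q0 runs 1, rem=0, completes. Q0=[P3] Q1=[P1,P2] Q2=[]
t=12-13: P3@Q0 runs 1, rem=11, I/O yield, promote→Q0. Q0=[P3] Q1=[P1,P2] Q2=[]
t=13-14: P3@Q0 runs 1, rem=10, I/O yield, promote→Q0. Q0=[P3] Q1=[P1,P2] Q2=[]
t=14-15: P3@Q0 runs 1, rem=9, I/O yield, promote→Q0. Q0=[P3] Q1=[P1,P2] Q2=[]
t=15-16: P3@Q0 runs 1, rem=8, I/O yield, promote→Q0. Q0=[P3] Q1=[P1,P2] Q2=[]
t=16-17: P3@Q0 runs 1, rem=7, I/O yield, promote→Q0. Q0=[P3] Q1=[P1,P2] Q2=[]
t=17-18: P3@Q0 runs 1, rem=6, I/O yield, promote→Q0. Q0=[P3] Q1=[P1,P2] Q2=[]
t=18-19: P3@Q0 runs 1, rem=5, I/O yield, promote→Q0. Q0=[P3] Q1=[P1,P2] Q2=[]
t=19-20: P3@Q0 runs 1, rem=4, I/O yield, promote→Q0. Q0=[P3] Q1=[P1,P2] Q2=[]
t=20-21: P3@Q0 runs 1, rem=3, I/O yield, promote→Q0. Q0=[P3] Q1=[P1,P2] Q2=[]
t=21-22: P3@Q0 runs 1, rem=2, I/O yield, promote→Q0. Q0=[P3] Q1=[P1,P2] Q2=[]
t=22-23: P3@Q0 runs 1, rem=1, I/O yield, promote→Q0. Q0=[P3] Q1=[P1,P2] Q2=[]
t=23-24: P3@Q0 runs 1, rem=0, completes. Q0=[] Q1=[P1,P2] Q2=[]
t=24-27: P1@Q1 runs 3, rem=8, I/O yield, promote→Q0. Q0=[P1] Q1=[P2] Q2=[]
t=27-29: P1@Q0 runs 2, rem=6, quantum used, demote→Q1. Q0=[] Q1=[P2,P1] Q2=[]
t=29-33: P2@Q1 runs 4, rem=8, quantum used, demote→Q2. Q0=[] Q1=[P1] Q2=[P2]
t=33-36: P1@Q1 runs 3, rem=3, I/O yield, promote→Q0. Q0=[P1] Q1=[] Q2=[P2]
t=36-38: P1@Q0 runs 2, rem=1, quantum used, demote→Q1. Q0=[] Q1=[P1] Q2=[P2]
t=38-39: P1@Q1 runs 1, rem=0, completes. Q0=[] Q1=[] Q2=[P2]
t=39-47: P2@Q2 runs 8, rem=0, completes. Q0=[] Q1=[] Q2=[]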